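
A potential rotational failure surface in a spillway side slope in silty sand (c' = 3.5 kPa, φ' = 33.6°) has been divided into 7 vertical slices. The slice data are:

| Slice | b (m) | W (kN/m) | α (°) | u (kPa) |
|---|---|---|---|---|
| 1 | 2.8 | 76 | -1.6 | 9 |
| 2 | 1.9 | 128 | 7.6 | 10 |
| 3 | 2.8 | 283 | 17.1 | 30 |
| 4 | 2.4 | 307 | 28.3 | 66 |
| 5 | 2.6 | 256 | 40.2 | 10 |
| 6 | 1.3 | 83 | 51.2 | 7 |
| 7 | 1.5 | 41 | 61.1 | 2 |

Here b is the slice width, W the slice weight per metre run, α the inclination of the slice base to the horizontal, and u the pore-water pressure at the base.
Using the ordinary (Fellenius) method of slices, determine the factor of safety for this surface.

FS = 0.97

Ordinary method of slices: FS = Σ[c'·Δl_i + (W_i cosα_i − u_i·Δl_i)·tanφ'] / Σ W_i sinα_i, with Δl_i = b_i / cosα_i.
Slice 1: Δl = 2.8/cos(-1.6°) = 2.801 m; N'_1 = 76·cos(-1.6°) − 9·2.801 = 50.8; c'Δl = 9.80; W sinα = -2.1
Slice 2: Δl = 1.9/cos7.6° = 1.917 m; N'_2 = 128·cos7.6° − 10·1.917 = 107.7; c'Δl = 6.71; W sinα = 16.9
Slice 3: Δl = 2.8/cos17.1° = 2.930 m; N'_3 = 283·cos17.1° − 30·2.930 = 182.6; c'Δl = 10.25; W sinα = 83.2
Slice 4: Δl = 2.4/cos28.3° = 2.726 m; N'_4 = 307·cos28.3° − 66·2.726 = 90.4; c'Δl = 9.54; W sinα = 145.5
Slice 5: Δl = 2.6/cos40.2° = 3.404 m; N'_5 = 256·cos40.2° − 10·3.404 = 161.5; c'Δl = 11.91; W sinα = 165.2
Slice 6: Δl = 1.3/cos51.2° = 2.075 m; N'_6 = 83·cos51.2° − 7·2.075 = 37.5; c'Δl = 7.26; W sinα = 64.7
Slice 7: Δl = 1.5/cos61.1° = 3.104 m; N'_7 = 41·cos61.1° − 2·3.104 = 13.6; c'Δl = 10.86; W sinα = 35.9
Σc'Δl = 66.3 kN/m; ΣN' = 644.1 kN/m; ΣW sinα = 509.4 kN/m
Resisting = 66.3 + 644.1·tan33.6° = 66.3 + 427.9 = 494.3 kN/m
FS = 494.3 / 509.4 = 0.970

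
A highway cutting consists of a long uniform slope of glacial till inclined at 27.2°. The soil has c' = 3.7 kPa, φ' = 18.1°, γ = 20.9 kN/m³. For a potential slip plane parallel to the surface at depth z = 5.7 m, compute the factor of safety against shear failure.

FS = 0.71

For an infinite slope with a slip plane parallel to the surface (no pore pressure): FS = [c' + γz cos²β tanφ'] / [γz sinβ cosβ].
γz = 20.9·5.7 = 119.13 kN/m²
Numerator = 3.7 + 119.13·cos²27.2°·tan18.1° = 3.7 + 119.13·0.7911·0.3269 = 34.502 kPa
Denominator = 119.13·sin27.2°·cos27.2° = 119.13·0.4571·0.8894 = 48.432 kPa
FS = 34.502 / 48.432 = 0.712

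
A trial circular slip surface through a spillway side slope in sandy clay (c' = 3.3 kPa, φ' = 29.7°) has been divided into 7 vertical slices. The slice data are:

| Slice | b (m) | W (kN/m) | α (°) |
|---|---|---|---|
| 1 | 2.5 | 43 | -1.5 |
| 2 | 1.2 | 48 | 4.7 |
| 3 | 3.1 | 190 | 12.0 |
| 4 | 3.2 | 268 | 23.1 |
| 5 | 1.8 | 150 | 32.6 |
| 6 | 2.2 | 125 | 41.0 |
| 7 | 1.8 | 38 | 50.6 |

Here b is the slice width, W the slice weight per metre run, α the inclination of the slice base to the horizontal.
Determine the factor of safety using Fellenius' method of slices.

FS = 1.47

Ordinary method of slices: FS = Σ[c'·Δl_i + (W_i cosα_i)·tanφ'] / Σ W_i sinα_i, with Δl_i = b_i / cosα_i.
Slice 1: Δl = 2.5/cos(-1.5°) = 2.501 m; N'_1 = 43·cos(-1.5°) = 43.0; c'Δl = 8.25; W sinα = -1.1
Slice 2: Δl = 1.2/cos4.7° = 1.204 m; N'_2 = 48·cos4.7° = 47.8; c'Δl = 3.97; W sinα = 3.9
Slice 3: Δl = 3.1/cos12.0° = 3.169 m; N'_3 = 190·cos12.0° = 185.8; c'Δl = 10.46; W sinα = 39.5
Slice 4: Δl = 3.2/cos23.1° = 3.479 m; N'_4 = 268·cos23.1° = 246.5; c'Δl = 11.48; W sinα = 105.1
Slice 5: Δl = 1.8/cos32.6° = 2.137 m; N'_5 = 150·cos32.6° = 126.4; c'Δl = 7.05; W sinα = 80.8
Slice 6: Δl = 2.2/cos41.0° = 2.915 m; N'_6 = 125·cos41.0° = 94.3; c'Δl = 9.62; W sinα = 82.0
Slice 7: Δl = 1.8/cos50.6° = 2.836 m; N'_7 = 38·cos50.6° = 24.1; c'Δl = 9.36; W sinα = 29.4
Σc'Δl = 60.2 kN/m; ΣN' = 768.0 kN/m; ΣW sinα = 339.6 kN/m
Resisting = 60.2 + 768.0·tan29.7° = 60.2 + 438.1 = 498.3 kN/m
FS = 498.3 / 339.6 = 1.467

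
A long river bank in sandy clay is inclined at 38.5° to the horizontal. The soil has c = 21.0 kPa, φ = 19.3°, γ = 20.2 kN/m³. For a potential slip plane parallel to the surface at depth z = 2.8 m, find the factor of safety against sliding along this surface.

For an infinite slope with a slip plane parallel to the surface (no pore pressure): FS = [c + γz cos²β tanφ] / [γz sinβ cosβ].
γz = 20.2·2.8 = 56.56 kN/m²
Numerator = 21.0 + 56.56·cos²38.5°·tan19.3° = 21.0 + 56.56·0.6125·0.3502 = 33.131 kPa
Denominator = 56.56·sin38.5°·cos38.5° = 56.56·0.6225·0.7826 = 27.555 kPa
FS = 33.131 / 27.555 = 1.202

FS = 1.20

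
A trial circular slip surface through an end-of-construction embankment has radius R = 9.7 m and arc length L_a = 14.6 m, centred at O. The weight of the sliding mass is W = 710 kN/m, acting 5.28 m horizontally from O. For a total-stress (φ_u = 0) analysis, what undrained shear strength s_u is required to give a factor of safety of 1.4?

s_u = 37.1 kPa

FS = s_u·L_a·R / (W·d), so s_u = FS·W·d / (L_a·R).
s_u = 1.4·710·5.28 / (14.60·9.7) = 5248.3 / 141.62 = 37.06 kPa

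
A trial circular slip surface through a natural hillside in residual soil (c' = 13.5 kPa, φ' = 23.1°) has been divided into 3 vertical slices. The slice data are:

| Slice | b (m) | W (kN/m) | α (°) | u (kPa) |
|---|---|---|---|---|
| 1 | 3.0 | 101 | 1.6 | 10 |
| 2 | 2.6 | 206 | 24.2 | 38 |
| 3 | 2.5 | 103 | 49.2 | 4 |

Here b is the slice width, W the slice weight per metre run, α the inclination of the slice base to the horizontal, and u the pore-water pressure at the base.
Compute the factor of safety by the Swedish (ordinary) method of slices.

FS = 1.31

Ordinary method of slices: FS = Σ[c'·Δl_i + (W_i cosα_i − u_i·Δl_i)·tanφ'] / Σ W_i sinα_i, with Δl_i = b_i / cosα_i.
Slice 1: Δl = 3.0/cos1.6° = 3.001 m; N'_1 = 101·cos1.6° − 10·3.001 = 70.9; c'Δl = 40.52; W sinα = 2.8
Slice 2: Δl = 2.6/cos24.2° = 2.851 m; N'_2 = 206·cos24.2° − 38·2.851 = 79.6; c'Δl = 38.48; W sinα = 84.4
Slice 3: Δl = 2.5/cos49.2° = 3.826 m; N'_3 = 103·cos49.2° − 4·3.826 = 52.0; c'Δl = 51.65; W sinα = 78.0
Σc'Δl = 130.6 kN/m; ΣN' = 202.5 kN/m; ΣW sinα = 165.2 kN/m
Resisting = 130.6 + 202.5·tan23.1° = 130.6 + 86.4 = 217.0 kN/m
FS = 217.0 / 165.2 = 1.313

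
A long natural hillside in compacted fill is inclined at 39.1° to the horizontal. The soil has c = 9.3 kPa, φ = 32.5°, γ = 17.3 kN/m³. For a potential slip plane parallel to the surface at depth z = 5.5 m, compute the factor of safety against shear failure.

FS = 0.98

For an infinite slope with a slip plane parallel to the surface (no pore pressure): FS = [c + γz cos²β tanφ] / [γz sinβ cosβ].
γz = 17.3·5.5 = 95.15 kN/m²
Numerator = 9.3 + 95.15·cos²39.1°·tan32.5° = 9.3 + 95.15·0.6022·0.6371 = 45.807 kPa
Denominator = 95.15·sin39.1°·cos39.1° = 95.15·0.6307·0.7760 = 46.570 kPa
FS = 45.807 / 46.570 = 0.984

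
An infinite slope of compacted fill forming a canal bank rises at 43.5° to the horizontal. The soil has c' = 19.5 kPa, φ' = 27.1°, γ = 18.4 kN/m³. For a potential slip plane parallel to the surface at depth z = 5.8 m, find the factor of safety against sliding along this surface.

FS = 0.91

For an infinite slope with a slip plane parallel to the surface (no pore pressure): FS = [c' + γz cos²β tanφ'] / [γz sinβ cosβ].
γz = 18.4·5.8 = 106.72 kN/m²
Numerator = 19.5 + 106.72·cos²43.5°·tan27.1° = 19.5 + 106.72·0.5262·0.5117 = 48.235 kPa
Denominator = 106.72·sin43.5°·cos43.5° = 106.72·0.6884·0.7254 = 53.287 kPa
FS = 48.235 / 53.287 = 0.905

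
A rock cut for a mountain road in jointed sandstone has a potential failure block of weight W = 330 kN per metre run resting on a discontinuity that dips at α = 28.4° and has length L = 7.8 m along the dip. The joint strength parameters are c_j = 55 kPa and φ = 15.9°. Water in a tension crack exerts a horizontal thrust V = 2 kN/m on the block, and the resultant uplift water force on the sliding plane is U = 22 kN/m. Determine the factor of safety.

FS = 3.18

Resolving the block weight along and normal to the plane and applying the Mohr–Coulomb strength on the joint:
N' = W cosα − U − V sinα = 330·cos28.4° − 22 − 2·sin28.4° = 267.3 kN/m
Driving force T = W sinα + V cosα = 330·sin28.4° + 2·cos28.4° = 158.7 kN/m
Resisting force R = c_j·L + N'·tanφ = 55·7.8 + 267.3·tan15.9° = 429.0 + 76.2 = 505.2 kN/m
FS = R / T = 505.2 / 158.7 = 3.183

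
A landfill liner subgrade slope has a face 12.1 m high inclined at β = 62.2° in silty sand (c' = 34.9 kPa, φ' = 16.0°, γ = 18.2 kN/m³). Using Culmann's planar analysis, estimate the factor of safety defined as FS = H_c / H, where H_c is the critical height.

H_c = (4c'/γ) · sinβ cosφ' / [1 − cos(β − φ')]
    = (4·34.9/18.2) · sin62.2°·cos16.0° / [1 − cos46.2°]
    = 7.670 · 0.8503 / 0.3079 = 21.19 m
FS = H_c / H = 21.19 / 12.1 = 1.751

FS = 1.75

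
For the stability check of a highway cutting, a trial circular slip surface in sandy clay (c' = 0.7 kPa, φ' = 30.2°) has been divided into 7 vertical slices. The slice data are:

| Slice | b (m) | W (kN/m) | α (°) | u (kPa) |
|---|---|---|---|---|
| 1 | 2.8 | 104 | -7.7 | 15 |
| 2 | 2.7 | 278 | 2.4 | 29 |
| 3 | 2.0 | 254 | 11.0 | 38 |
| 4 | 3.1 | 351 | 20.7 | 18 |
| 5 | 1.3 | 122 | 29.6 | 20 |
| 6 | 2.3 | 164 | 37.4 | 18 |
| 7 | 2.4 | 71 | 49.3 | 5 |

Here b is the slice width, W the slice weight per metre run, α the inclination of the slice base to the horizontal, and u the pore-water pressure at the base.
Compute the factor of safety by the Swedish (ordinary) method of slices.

Ordinary method of slices: FS = Σ[c'·Δl_i + (W_i cosα_i − u_i·Δl_i)·tanφ'] / Σ W_i sinα_i, with Δl_i = b_i / cosα_i.
Slice 1: Δl = 2.8/cos(-7.7°) = 2.825 m; N'_1 = 104·cos(-7.7°) − 15·2.825 = 60.7; c'Δl = 1.98; W sinα = -13.9
Slice 2: Δl = 2.7/cos2.4° = 2.702 m; N'_2 = 278·cos2.4° − 29·2.702 = 199.4; c'Δl = 1.89; W sinα = 11.6
Slice 3: Δl = 2.0/cos11.0° = 2.037 m; N'_3 = 254·cos11.0° − 38·2.037 = 171.9; c'Δl = 1.43; W sinα = 48.5
Slice 4: Δl = 3.1/cos20.7° = 3.314 m; N'_4 = 351·cos20.7° − 18·3.314 = 268.7; c'Δl = 2.32; W sinα = 124.1
Slice 5: Δl = 1.3/cos29.6° = 1.495 m; N'_5 = 122·cos29.6° − 20·1.495 = 76.2; c'Δl = 1.05; W sinα = 60.3
Slice 6: Δl = 2.3/cos37.4° = 2.895 m; N'_6 = 164·cos37.4° − 18·2.895 = 78.2; c'Δl = 2.03; W sinα = 99.6
Slice 7: Δl = 2.4/cos49.3° = 3.680 m; N'_7 = 71·cos49.3° − 5·3.680 = 27.9; c'Δl = 2.58; W sinα = 53.8
Σc'Δl = 13.3 kN/m; ΣN' = 882.9 kN/m; ΣW sinα = 383.9 kN/m
Resisting = 13.3 + 882.9·tan30.2° = 13.3 + 513.9 = 527.1 kN/m
FS = 527.1 / 383.9 = 1.373

FS = 1.37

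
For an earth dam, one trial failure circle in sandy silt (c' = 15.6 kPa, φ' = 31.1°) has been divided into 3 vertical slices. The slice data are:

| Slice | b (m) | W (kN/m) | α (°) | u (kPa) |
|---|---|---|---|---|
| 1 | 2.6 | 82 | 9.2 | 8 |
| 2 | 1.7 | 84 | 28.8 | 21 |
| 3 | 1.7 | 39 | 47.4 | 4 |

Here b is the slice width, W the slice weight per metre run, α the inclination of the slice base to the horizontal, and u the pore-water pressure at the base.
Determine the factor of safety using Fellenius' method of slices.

FS = 2.14

Ordinary method of slices: FS = Σ[c'·Δl_i + (W_i cosα_i − u_i·Δl_i)·tanφ'] / Σ W_i sinα_i, with Δl_i = b_i / cosα_i.
Slice 1: Δl = 2.6/cos9.2° = 2.634 m; N'_1 = 82·cos9.2° − 8·2.634 = 59.9; c'Δl = 41.09; W sinα = 13.1
Slice 2: Δl = 1.7/cos28.8° = 1.940 m; N'_2 = 84·cos28.8° − 21·1.940 = 32.9; c'Δl = 30.26; W sinα = 40.5
Slice 3: Δl = 1.7/cos47.4° = 2.512 m; N'_3 = 39·cos47.4° − 4·2.512 = 16.4; c'Δl = 39.18; W sinα = 28.7
Σc'Δl = 110.5 kN/m; ΣN' = 109.1 kN/m; ΣW sinα = 82.3 kN/m
Resisting = 110.5 + 109.1·tan31.1° = 110.5 + 65.8 = 176.3 kN/m
FS = 176.3 / 82.3 = 2.143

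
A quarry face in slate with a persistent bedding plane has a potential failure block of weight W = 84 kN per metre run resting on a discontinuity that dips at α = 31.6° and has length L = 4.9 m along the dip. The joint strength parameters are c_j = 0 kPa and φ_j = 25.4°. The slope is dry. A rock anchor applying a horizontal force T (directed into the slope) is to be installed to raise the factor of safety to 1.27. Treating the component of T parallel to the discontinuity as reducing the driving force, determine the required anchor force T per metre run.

Resolving forces along and normal to the sliding plane, with the horizontal anchor force T adding T·sinα to the effective normal force and T·cosα acting up the plane against the driving force:
FS = [c_jL + (W cosα + T sinα) tanφ_j] / [W sinα − T cosα]
Without the anchor: N' = 71.5 kN/m, driving T_d = 44.0 kN/m, resisting R = 0·4.9 + 71.5·tan25.4° = 34.0 kN/m, FS = 0.77.
Setting FS = 1.27 and solving for T:
1.27·(44.0 − T cos31.6°) = 34.0 + T sin31.6°·tan25.4°
T·(sin31.6°·tan25.4° + 1.27·cos31.6°) = 1.27·44.0 − 34.0
T·(0.5240·0.4748 + 1.27·0.8517) = 55.9 − 34.0 = 21.9
T·1.3305 = 21.9
T = 16.5 kN/m

T = 16 kN/m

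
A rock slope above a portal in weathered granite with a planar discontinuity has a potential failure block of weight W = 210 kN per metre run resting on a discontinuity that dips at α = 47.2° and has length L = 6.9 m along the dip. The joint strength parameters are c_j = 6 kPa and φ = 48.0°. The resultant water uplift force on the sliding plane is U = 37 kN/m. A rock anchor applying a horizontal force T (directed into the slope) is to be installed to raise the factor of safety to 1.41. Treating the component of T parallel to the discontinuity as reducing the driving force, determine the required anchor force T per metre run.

T = 33 kN/m

Resolving forces along and normal to the sliding plane, with the horizontal anchor force T adding T·sinα to the effective normal force and T·cosα acting up the plane against the driving force:
FS = [c_jL + (W cosα − U + T sinα) tanφ] / [W sinα − T cosα]
Without the anchor: N' = 105.7 kN/m, driving T_d = 154.1 kN/m, resisting R = 6·6.9 + 105.7·tan48.0° = 158.8 kN/m, FS = 1.03.
Setting FS = 1.41 and solving for T:
1.41·(154.1 − T cos47.2°) = 158.8 + T sin47.2°·tan48.0°
T·(sin47.2°·tan48.0° + 1.41·cos47.2°) = 1.41·154.1 − 158.8
T·(0.7337·1.1106 + 1.41·0.6794) = 217.3 − 158.8 = 58.5
T·1.7729 = 58.5
T = 33.0 kN/m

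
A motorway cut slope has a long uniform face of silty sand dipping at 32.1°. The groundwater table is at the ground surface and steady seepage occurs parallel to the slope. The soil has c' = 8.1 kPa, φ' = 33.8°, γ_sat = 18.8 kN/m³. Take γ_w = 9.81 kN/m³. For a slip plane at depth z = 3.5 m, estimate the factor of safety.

FS = 0.78

With seepage parallel to the slope and the water table at the surface, the effective normal stress on the slip plane uses the buoyant unit weight γ' = γ_sat − γ_w while the driving shear stress uses γ_sat:
FS = [c' + γ' z cos²β tanφ'] / [γ_sat z sinβ cosβ]
γ' = 18.8 − 9.81 = 8.99 kN/m³
Numerator = 8.1 + 8.99·3.5·cos²32.1°·tan33.8° = 8.1 + 8.99·3.5·0.7176·0.6694 = 23.216 kPa
Denominator = 18.8·3.5·sin32.1°·cos32.1° = 18.8·3.5·0.5314·0.8471 = 29.620 kPa
FS = 23.216 / 29.620 = 0.784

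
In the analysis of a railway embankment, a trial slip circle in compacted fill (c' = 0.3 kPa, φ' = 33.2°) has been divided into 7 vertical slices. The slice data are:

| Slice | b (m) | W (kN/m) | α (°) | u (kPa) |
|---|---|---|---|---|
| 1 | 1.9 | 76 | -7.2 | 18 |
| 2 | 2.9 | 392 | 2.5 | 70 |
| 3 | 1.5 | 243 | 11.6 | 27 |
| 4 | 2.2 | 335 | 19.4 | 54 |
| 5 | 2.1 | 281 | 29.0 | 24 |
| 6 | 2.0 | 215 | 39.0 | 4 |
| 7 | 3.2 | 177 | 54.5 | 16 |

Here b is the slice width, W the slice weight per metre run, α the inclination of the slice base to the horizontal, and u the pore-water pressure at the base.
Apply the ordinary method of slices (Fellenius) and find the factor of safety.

FS = 1.10

Ordinary method of slices: FS = Σ[c'·Δl_i + (W_i cosα_i − u_i·Δl_i)·tanφ'] / Σ W_i sinα_i, with Δl_i = b_i / cosα_i.
Slice 1: Δl = 1.9/cos(-7.2°) = 1.915 m; N'_1 = 76·cos(-7.2°) − 18·1.915 = 40.9; c'Δl = 0.57; W sinα = -9.5
Slice 2: Δl = 2.9/cos2.5° = 2.903 m; N'_2 = 392·cos2.5° − 70·2.903 = 188.4; c'Δl = 0.87; W sinα = 17.1
Slice 3: Δl = 1.5/cos11.6° = 1.531 m; N'_3 = 243·cos11.6° − 27·1.531 = 196.7; c'Δl = 0.46; W sinα = 48.9
Slice 4: Δl = 2.2/cos19.4° = 2.332 m; N'_4 = 335·cos19.4° − 54·2.332 = 190.0; c'Δl = 0.70; W sinα = 111.3
Slice 5: Δl = 2.1/cos29.0° = 2.401 m; N'_5 = 281·cos29.0° − 24·2.401 = 188.1; c'Δl = 0.72; W sinα = 136.2
Slice 6: Δl = 2.0/cos39.0° = 2.574 m; N'_6 = 215·cos39.0° − 4·2.574 = 156.8; c'Δl = 0.77; W sinα = 135.3
Slice 7: Δl = 3.2/cos54.5° = 5.511 m; N'_7 = 177·cos54.5° − 16·5.511 = 14.6; c'Δl = 1.65; W sinα = 144.1
Σc'Δl = 5.8 kN/m; ΣN' = 975.6 kN/m; ΣW sinα = 583.3 kN/m
Resisting = 5.8 + 975.6·tan33.2° = 5.8 + 638.4 = 644.2 kN/m
FS = 644.2 / 583.3 = 1.104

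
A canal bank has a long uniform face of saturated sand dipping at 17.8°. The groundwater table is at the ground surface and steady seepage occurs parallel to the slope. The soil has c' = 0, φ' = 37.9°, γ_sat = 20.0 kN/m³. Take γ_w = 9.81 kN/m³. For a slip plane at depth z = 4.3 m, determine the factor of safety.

FS = 1.24

With seepage parallel to the slope and the water table at the surface, the effective normal stress on the slip plane uses the buoyant unit weight γ' = γ_sat − γ_w while the driving shear stress uses γ_sat:
FS = [c' + γ' z cos²β tanφ'] / [γ_sat z sinβ cosβ]
(For c' = 0 this reduces to FS = (γ'/γ_sat)·tanφ'/tanβ.)
γ' = 20.0 − 9.81 = 10.19 kN/m³
Numerator = 0.0 + 10.19·4.3·cos²17.8°·tan37.9° = 0.0 + 10.19·4.3·0.9066·0.7785 = 30.923 kPa
Denominator = 20.0·4.3·sin17.8°·cos17.8° = 20.0·4.3·0.3057·0.9521 = 25.031 kPa
FS = 30.923 / 25.031 = 1.235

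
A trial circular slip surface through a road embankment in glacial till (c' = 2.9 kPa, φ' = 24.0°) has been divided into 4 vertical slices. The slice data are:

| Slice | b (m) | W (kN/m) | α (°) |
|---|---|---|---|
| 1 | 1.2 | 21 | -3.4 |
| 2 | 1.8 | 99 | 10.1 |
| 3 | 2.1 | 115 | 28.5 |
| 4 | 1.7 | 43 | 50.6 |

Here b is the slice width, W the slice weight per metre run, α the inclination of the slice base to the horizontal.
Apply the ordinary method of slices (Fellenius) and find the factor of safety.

FS = 1.28

Ordinary method of slices: FS = Σ[c'·Δl_i + (W_i cosα_i)·tanφ'] / Σ W_i sinα_i, with Δl_i = b_i / cosα_i.
Slice 1: Δl = 1.2/cos(-3.4°) = 1.202 m; N'_1 = 21·cos(-3.4°) = 21.0; c'Δl = 3.49; W sinα = -1.2
Slice 2: Δl = 1.8/cos10.1° = 1.828 m; N'_2 = 99·cos10.1° = 97.5; c'Δl = 5.30; W sinα = 17.4
Slice 3: Δl = 2.1/cos28.5° = 2.390 m; N'_3 = 115·cos28.5° = 101.1; c'Δl = 6.93; W sinα = 54.9
Slice 4: Δl = 1.7/cos50.6° = 2.678 m; N'_4 = 43·cos50.6° = 27.3; c'Δl = 7.77; W sinα = 33.2
Σc'Δl = 23.5 kN/m; ΣN' = 246.8 kN/m; ΣW sinα = 104.2 kN/m
Resisting = 23.5 + 246.8·tan24.0° = 23.5 + 109.9 = 133.4 kN/m
FS = 133.4 / 104.2 = 1.280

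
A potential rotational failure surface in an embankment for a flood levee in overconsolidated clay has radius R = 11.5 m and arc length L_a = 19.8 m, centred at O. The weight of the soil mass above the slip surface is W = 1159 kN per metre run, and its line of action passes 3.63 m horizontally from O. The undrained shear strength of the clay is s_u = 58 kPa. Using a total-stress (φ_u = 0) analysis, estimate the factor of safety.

FS = 3.14

Taking moments about the centre O, the resisting moment is provided by the undrained shear strength acting along the arc:
M_R = s_u·L_a·R = 58·19.80·11.5 = 13206.6 kN·m/m
M_D = W·d = 1159·3.63 = 4207.2 kN·m/m
FS = M_R / M_D = 13206.6 / 4207.2 = 3.139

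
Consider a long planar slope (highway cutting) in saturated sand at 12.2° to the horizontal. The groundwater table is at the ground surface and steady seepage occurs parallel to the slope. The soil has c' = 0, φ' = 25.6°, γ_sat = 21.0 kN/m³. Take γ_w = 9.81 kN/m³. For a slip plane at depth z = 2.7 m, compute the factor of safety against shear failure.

FS = 1.18

With seepage parallel to the slope and the water table at the surface, the effective normal stress on the slip plane uses the buoyant unit weight γ' = γ_sat − γ_w while the driving shear stress uses γ_sat:
FS = [c' + γ' z cos²β tanφ'] / [γ_sat z sinβ cosβ]
(For c' = 0 this reduces to FS = (γ'/γ_sat)·tanφ'/tanβ.)
γ' = 21.0 − 9.81 = 11.19 kN/m³
Numerator = 0.0 + 11.19·2.7·cos²12.2°·tan25.6° = 0.0 + 11.19·2.7·0.9553·0.4791 = 13.829 kPa
Denominator = 21.0·2.7·sin12.2°·cos12.2° = 21.0·2.7·0.2113·0.9774 = 11.712 kPa
FS = 13.829 / 11.712 = 1.181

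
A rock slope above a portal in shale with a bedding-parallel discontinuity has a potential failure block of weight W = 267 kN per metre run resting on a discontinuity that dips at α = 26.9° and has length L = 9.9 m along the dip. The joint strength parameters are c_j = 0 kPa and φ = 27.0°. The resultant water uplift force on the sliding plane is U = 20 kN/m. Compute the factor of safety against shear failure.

Resolving the block weight along and normal to the plane and applying the Mohr–Coulomb strength on the joint:
N' = W cosα − U = 267·cos26.9° − 20 = 218.1 kN/m
Driving force T = W sinα = 267·sin26.9° = 120.8 kN/m
Resisting force R = c_j·L + N'·tanφ = 0·9.9 + 218.1·tan27.0° = 0.0 + 111.1 = 111.1 kN/m
FS = R / T = 111.1 / 120.8 = 0.920

FS = 0.92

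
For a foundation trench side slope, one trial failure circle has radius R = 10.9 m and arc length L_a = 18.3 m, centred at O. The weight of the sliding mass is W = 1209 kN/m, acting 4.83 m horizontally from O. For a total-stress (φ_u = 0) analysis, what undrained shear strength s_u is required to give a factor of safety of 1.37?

s_u = 40.1 kPa

FS = s_u·L_a·R / (W·d), so s_u = FS·W·d / (L_a·R).
s_u = 1.37·1209·4.83 / (18.30·10.9) = 8000.1 / 199.47 = 40.11 kPa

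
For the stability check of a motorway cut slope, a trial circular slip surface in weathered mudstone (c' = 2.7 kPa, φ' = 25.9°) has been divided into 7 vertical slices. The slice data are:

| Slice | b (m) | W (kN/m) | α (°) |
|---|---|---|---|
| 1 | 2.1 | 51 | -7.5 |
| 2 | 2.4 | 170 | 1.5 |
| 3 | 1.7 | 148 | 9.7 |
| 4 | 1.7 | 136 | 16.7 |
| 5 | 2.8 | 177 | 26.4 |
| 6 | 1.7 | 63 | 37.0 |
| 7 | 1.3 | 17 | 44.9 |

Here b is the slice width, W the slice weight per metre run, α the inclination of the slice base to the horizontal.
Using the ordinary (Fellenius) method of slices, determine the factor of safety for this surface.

Ordinary method of slices: FS = Σ[c'·Δl_i + (W_i cosα_i)·tanφ'] / Σ W_i sinα_i, with Δl_i = b_i / cosα_i.
Slice 1: Δl = 2.1/cos(-7.5°) = 2.118 m; N'_1 = 51·cos(-7.5°) = 50.6; c'Δl = 5.72; W sinα = -6.7
Slice 2: Δl = 2.4/cos1.5° = 2.401 m; N'_2 = 170·cos1.5° = 169.9; c'Δl = 6.48; W sinα = 4.5
Slice 3: Δl = 1.7/cos9.7° = 1.725 m; N'_3 = 148·cos9.7° = 145.9; c'Δl = 4.66; W sinα = 24.9
Slice 4: Δl = 1.7/cos16.7° = 1.775 m; N'_4 = 136·cos16.7° = 130.3; c'Δl = 4.79; W sinα = 39.1
Slice 5: Δl = 2.8/cos26.4° = 3.126 m; N'_5 = 177·cos26.4° = 158.5; c'Δl = 8.44; W sinα = 78.7
Slice 6: Δl = 1.7/cos37.0° = 2.129 m; N'_6 = 63·cos37.0° = 50.3; c'Δl = 5.75; W sinα = 37.9
Slice 7: Δl = 1.3/cos44.9° = 1.835 m; N'_7 = 17·cos44.9° = 12.0; c'Δl = 4.96; W sinα = 12.0
Σc'Δl = 40.8 kN/m; ΣN' = 717.6 kN/m; ΣW sinα = 190.4 kN/m
Resisting = 40.8 + 717.6·tan25.9° = 40.8 + 348.4 = 389.2 kN/m
FS = 389.2 / 190.4 = 2.044

FS = 2.04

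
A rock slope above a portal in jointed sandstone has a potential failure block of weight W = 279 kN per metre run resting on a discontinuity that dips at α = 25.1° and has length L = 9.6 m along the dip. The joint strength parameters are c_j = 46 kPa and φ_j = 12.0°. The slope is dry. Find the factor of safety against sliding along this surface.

FS = 4.19

Resolving the block weight along and normal to the plane and applying the Mohr–Coulomb strength on the joint:
N' = W cosα = 279·cos25.1° = 252.7 kN/m
Driving force T = W sinα = 279·sin25.1° = 118.4 kN/m
Resisting force R = c_j·L + N'·tanφ_j = 46·9.6 + 252.7·tan12.0° = 441.6 + 53.7 = 495.3 kN/m
FS = R / T = 495.3 / 118.4 = 4.185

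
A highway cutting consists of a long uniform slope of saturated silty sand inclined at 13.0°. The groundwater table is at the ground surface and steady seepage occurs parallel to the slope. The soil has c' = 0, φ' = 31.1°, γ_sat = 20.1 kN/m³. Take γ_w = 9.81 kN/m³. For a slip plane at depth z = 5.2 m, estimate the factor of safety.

FS = 1.34

With seepage parallel to the slope and the water table at the surface, the effective normal stress on the slip plane uses the buoyant unit weight γ' = γ_sat − γ_w while the driving shear stress uses γ_sat:
FS = [c' + γ' z cos²β tanφ'] / [γ_sat z sinβ cosβ]
(For c' = 0 this reduces to FS = (γ'/γ_sat)·tanφ'/tanβ.)
γ' = 20.1 − 9.81 = 10.29 kN/m³
Numerator = 0.0 + 10.29·5.2·cos²13.0°·tan31.1° = 0.0 + 10.29·5.2·0.9494·0.6032 = 30.645 kPa
Denominator = 20.1·5.2·sin13.0°·cos13.0° = 20.1·5.2·0.2250·0.9744 = 22.909 kPa
FS = 30.645 / 22.909 = 1.338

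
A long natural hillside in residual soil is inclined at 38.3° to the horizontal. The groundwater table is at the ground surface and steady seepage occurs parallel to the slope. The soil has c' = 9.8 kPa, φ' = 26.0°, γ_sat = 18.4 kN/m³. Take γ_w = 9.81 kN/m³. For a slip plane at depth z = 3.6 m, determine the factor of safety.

FS = 0.59

With seepage parallel to the slope and the water table at the surface, the effective normal stress on the slip plane uses the buoyant unit weight γ' = γ_sat − γ_w while the driving shear stress uses γ_sat:
FS = [c' + γ' z cos²β tanφ'] / [γ_sat z sinβ cosβ]
γ' = 18.4 − 9.81 = 8.59 kN/m³
Numerator = 9.8 + 8.59·3.6·cos²38.3°·tan26.0° = 9.8 + 8.59·3.6·0.6159·0.4877 = 19.089 kPa
Denominator = 18.4·3.6·sin38.3°·cos38.3° = 18.4·3.6·0.6198·0.7848 = 32.218 kPa
FS = 19.089 / 32.218 = 0.592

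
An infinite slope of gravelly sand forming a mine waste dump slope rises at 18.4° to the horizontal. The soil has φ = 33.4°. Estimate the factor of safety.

For a dry cohesionless infinite slope the factor of safety is FS = tanφ / tanβ.
FS = tan33.4° / tan18.4° = 0.6594 / 0.3327 = 1.982

FS = 1.98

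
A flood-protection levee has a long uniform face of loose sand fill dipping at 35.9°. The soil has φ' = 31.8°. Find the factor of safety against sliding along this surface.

For a dry cohesionless infinite slope the factor of safety is FS = tanφ' / tanβ.
FS = tan31.8° / tan35.9° = 0.6200 / 0.7239 = 0.857

FS = 0.86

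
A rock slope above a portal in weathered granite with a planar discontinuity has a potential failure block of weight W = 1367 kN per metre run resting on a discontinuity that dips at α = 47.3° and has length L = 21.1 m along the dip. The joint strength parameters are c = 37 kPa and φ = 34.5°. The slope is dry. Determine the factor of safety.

FS = 1.41

Resolving the block weight along and normal to the plane and applying the Mohr–Coulomb strength on the joint:
N' = W cosα = 1367·cos47.3° = 927.0 kN/m
Driving force T = W sinα = 1367·sin47.3° = 1004.6 kN/m
Resisting force R = c·L + N'·tanφ = 37·21.1 + 927.0·tan34.5° = 780.7 + 637.1 = 1417.8 kN/m
FS = R / T = 1417.8 / 1004.6 = 1.411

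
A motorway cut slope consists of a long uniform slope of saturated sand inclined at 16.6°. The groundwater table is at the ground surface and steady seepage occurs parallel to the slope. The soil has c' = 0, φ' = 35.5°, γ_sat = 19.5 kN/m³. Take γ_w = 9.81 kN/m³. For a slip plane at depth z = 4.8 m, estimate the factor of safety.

FS = 1.19

With seepage parallel to the slope and the water table at the surface, the effective normal stress on the slip plane uses the buoyant unit weight γ' = γ_sat − γ_w while the driving shear stress uses γ_sat:
FS = [c' + γ' z cos²β tanφ'] / [γ_sat z sinβ cosβ]
(For c' = 0 this reduces to FS = (γ'/γ_sat)·tanφ'/tanβ.)
γ' = 19.5 − 9.81 = 9.69 kN/m³
Numerator = 0.0 + 9.69·4.8·cos²16.6°·tan35.5° = 0.0 + 9.69·4.8·0.9184·0.7133 = 30.469 kPa
Denominator = 19.5·4.8·sin16.6°·cos16.6° = 19.5·4.8·0.2857·0.9583 = 25.626 kPa
FS = 30.469 / 25.626 = 1.189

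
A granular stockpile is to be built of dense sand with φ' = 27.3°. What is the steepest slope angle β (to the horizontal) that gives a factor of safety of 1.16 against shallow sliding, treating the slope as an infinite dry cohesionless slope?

β = 24.0°

For an infinite dry cohesionless slope FS = tanφ'/tanβ, so tanβ = tanφ' / FS.
tanβ = tan27.3° / 1.16 = 0.5161 / 1.16 = 0.4449
β = arctan(0.4449) = 23.99°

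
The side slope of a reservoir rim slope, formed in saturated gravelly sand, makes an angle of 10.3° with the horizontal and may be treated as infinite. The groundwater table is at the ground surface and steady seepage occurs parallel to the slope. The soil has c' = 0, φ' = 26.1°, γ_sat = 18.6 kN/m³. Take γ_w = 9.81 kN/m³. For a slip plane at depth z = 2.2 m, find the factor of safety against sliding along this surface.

FS = 1.27

With seepage parallel to the slope and the water table at the surface, the effective normal stress on the slip plane uses the buoyant unit weight γ' = γ_sat − γ_w while the driving shear stress uses γ_sat:
FS = [c' + γ' z cos²β tanφ'] / [γ_sat z sinβ cosβ]
(For c' = 0 this reduces to FS = (γ'/γ_sat)·tanφ'/tanβ.)
γ' = 18.6 − 9.81 = 8.79 kN/m³
Numerator = 0.0 + 8.79·2.2·cos²10.3°·tan26.1° = 0.0 + 8.79·2.2·0.9680·0.4899 = 9.171 kPa
Denominator = 18.6·2.2·sin10.3°·cos10.3° = 18.6·2.2·0.1788·0.9839 = 7.199 kPa
FS = 9.171 / 7.199 = 1.274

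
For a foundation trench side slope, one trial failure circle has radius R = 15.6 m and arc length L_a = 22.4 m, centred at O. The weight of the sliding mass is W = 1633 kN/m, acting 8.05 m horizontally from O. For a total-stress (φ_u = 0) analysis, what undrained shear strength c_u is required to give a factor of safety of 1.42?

FS = c_u·L_a·R / (W·d), so c_u = FS·W·d / (L_a·R).
c_u = 1.42·1633·8.05 / (22.40·15.6) = 18666.8 / 349.44 = 53.42 kPa

c_u = 53.4 kPa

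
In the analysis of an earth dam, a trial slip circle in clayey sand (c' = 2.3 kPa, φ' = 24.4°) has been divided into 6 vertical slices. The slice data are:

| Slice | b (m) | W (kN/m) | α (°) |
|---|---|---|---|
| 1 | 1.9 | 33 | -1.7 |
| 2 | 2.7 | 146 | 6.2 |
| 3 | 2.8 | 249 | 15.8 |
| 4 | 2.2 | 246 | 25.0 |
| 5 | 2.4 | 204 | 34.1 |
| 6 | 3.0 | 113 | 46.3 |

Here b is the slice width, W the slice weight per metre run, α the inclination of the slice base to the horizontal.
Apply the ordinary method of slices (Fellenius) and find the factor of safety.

Ordinary method of slices: FS = Σ[c'·Δl_i + (W_i cosα_i)·tanφ'] / Σ W_i sinα_i, with Δl_i = b_i / cosα_i.
Slice 1: Δl = 1.9/cos(-1.7°) = 1.901 m; N'_1 = 33·cos(-1.7°) = 33.0; c'Δl = 4.37; W sinα = -1.0
Slice 2: Δl = 2.7/cos6.2° = 2.716 m; N'_2 = 146·cos6.2° = 145.1; c'Δl = 6.25; W sinα = 15.8
Slice 3: Δl = 2.8/cos15.8° = 2.910 m; N'_3 = 249·cos15.8° = 239.6; c'Δl = 6.69; W sinα = 67.8
Slice 4: Δl = 2.2/cos25.0° = 2.427 m; N'_4 = 246·cos25.0° = 223.0; c'Δl = 5.58; W sinα = 104.0
Slice 5: Δl = 2.4/cos34.1° = 2.898 m; N'_5 = 204·cos34.1° = 168.9; c'Δl = 6.67; W sinα = 114.4
Slice 6: Δl = 3.0/cos46.3° = 4.342 m; N'_6 = 113·cos46.3° = 78.1; c'Δl = 9.99; W sinα = 81.7
Σc'Δl = 39.5 kN/m; ΣN' = 887.7 kN/m; ΣW sinα = 382.6 kN/m
Resisting = 39.5 + 887.7·tan24.4° = 39.5 + 402.7 = 442.2 kN/m
FS = 442.2 / 382.6 = 1.156

FS = 1.16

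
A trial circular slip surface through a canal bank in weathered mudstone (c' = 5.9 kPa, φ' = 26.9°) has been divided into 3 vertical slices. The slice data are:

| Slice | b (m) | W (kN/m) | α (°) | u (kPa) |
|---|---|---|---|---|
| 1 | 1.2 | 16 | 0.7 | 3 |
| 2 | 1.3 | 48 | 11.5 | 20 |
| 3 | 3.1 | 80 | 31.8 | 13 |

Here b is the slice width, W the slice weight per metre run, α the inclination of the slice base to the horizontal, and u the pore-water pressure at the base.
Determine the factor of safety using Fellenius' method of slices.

Ordinary method of slices: FS = Σ[c'·Δl_i + (W_i cosα_i − u_i·Δl_i)·tanφ'] / Σ W_i sinα_i, with Δl_i = b_i / cosα_i.
Slice 1: Δl = 1.2/cos0.7° = 1.200 m; N'_1 = 16·cos0.7° − 3·1.200 = 12.4; c'Δl = 7.08; W sinα = 0.2
Slice 2: Δl = 1.3/cos11.5° = 1.327 m; N'_2 = 48·cos11.5° − 20·1.327 = 20.5; c'Δl = 7.83; W sinα = 9.6
Slice 3: Δl = 3.1/cos31.8° = 3.648 m; N'_3 = 80·cos31.8° − 13·3.648 = 20.6; c'Δl = 21.52; W sinα = 42.2
Σc'Δl = 36.4 kN/m; ΣN' = 53.5 kN/m; ΣW sinα = 51.9 kN/m
Resisting = 36.4 + 53.5·tan26.9° = 36.4 + 27.1 = 63.6 kN/m
FS = 63.6 / 51.9 = 1.224

FS = 1.22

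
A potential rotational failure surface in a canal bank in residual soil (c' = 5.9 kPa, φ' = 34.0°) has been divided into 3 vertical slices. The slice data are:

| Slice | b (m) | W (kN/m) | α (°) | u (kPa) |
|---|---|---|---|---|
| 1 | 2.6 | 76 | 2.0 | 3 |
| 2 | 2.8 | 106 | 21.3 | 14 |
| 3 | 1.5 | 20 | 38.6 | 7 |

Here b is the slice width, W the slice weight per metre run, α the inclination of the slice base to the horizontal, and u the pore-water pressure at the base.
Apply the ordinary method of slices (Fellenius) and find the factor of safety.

FS = 2.43

Ordinary method of slices: FS = Σ[c'·Δl_i + (W_i cosα_i − u_i·Δl_i)·tanφ'] / Σ W_i sinα_i, with Δl_i = b_i / cosα_i.
Slice 1: Δl = 2.6/cos2.0° = 2.602 m; N'_1 = 76·cos2.0° − 3·2.602 = 68.1; c'Δl = 15.35; W sinα = 2.7
Slice 2: Δl = 2.8/cos21.3° = 3.005 m; N'_2 = 106·cos21.3° − 14·3.005 = 56.7; c'Δl = 17.73; W sinα = 38.5
Slice 3: Δl = 1.5/cos38.6° = 1.919 m; N'_3 = 20·cos38.6° − 7·1.919 = 2.2; c'Δl = 11.32; W sinα = 12.5
Σc'Δl = 44.4 kN/m; ΣN' = 127.0 kN/m; ΣW sinα = 53.6 kN/m
Resisting = 44.4 + 127.0·tan34.0° = 44.4 + 85.7 = 130.1 kN/m
FS = 130.1 / 53.6 = 2.425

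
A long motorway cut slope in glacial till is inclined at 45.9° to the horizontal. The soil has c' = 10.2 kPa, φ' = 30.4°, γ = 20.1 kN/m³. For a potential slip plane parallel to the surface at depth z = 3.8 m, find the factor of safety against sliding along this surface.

For an infinite slope with a slip plane parallel to the surface (no pore pressure): FS = [c' + γz cos²β tanφ'] / [γz sinβ cosβ].
γz = 20.1·3.8 = 76.38 kN/m²
Numerator = 10.2 + 76.38·cos²45.9°·tan30.4° = 10.2 + 76.38·0.4843·0.5867 = 31.902 kPa
Denominator = 76.38·sin45.9°·cos45.9° = 76.38·0.7181·0.6959 = 38.171 kPa
FS = 31.902 / 38.171 = 0.836

FS = 0.84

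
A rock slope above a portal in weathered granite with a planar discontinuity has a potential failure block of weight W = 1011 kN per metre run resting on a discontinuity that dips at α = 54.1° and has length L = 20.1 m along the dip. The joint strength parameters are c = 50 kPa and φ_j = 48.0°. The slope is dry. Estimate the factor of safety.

Resolving the block weight along and normal to the plane and applying the Mohr–Coulomb strength on the joint:
N' = W cosα = 1011·cos54.1° = 592.8 kN/m
Driving force T = W sinα = 1011·sin54.1° = 819.0 kN/m
Resisting force R = c·L + N'·tanφ_j = 50·20.1 + 592.8·tan48.0° = 1005.0 + 658.4 = 1663.4 kN/m
FS = R / T = 1663.4 / 819.0 = 2.031

FS = 2.03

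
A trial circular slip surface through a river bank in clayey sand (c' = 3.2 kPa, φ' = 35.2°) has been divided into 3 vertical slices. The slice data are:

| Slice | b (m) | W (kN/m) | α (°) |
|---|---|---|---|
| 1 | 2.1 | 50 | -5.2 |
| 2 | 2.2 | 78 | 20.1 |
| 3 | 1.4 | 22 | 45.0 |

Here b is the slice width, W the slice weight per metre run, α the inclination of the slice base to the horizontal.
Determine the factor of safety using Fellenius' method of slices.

FS = 3.13

Ordinary method of slices: FS = Σ[c'·Δl_i + (W_i cosα_i)·tanφ'] / Σ W_i sinα_i, with Δl_i = b_i / cosα_i.
Slice 1: Δl = 2.1/cos(-5.2°) = 2.109 m; N'_1 = 50·cos(-5.2°) = 49.8; c'Δl = 6.75; W sinα = -4.5
Slice 2: Δl = 2.2/cos20.1° = 2.343 m; N'_2 = 78·cos20.1° = 73.2; c'Δl = 7.50; W sinα = 26.8
Slice 3: Δl = 1.4/cos45.0° = 1.980 m; N'_3 = 22·cos45.0° = 15.6; c'Δl = 6.34; W sinα = 15.6
Σc'Δl = 20.6 kN/m; ΣN' = 138.6 kN/m; ΣW sinα = 37.8 kN/m
Resisting = 20.6 + 138.6·tan35.2° = 20.6 + 97.8 = 118.4 kN/m
FS = 118.4 / 37.8 = 3.128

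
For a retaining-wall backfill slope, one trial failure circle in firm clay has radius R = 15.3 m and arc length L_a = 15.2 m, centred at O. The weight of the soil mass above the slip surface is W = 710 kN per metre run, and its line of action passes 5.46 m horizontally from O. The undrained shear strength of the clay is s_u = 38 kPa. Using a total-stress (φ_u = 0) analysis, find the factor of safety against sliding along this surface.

Taking moments about the centre O, the resisting moment is provided by the undrained shear strength acting along the arc:
M_R = s_u·L_a·R = 38·15.20·15.3 = 8837.3 kN·m/m
M_D = W·d = 710·5.46 = 3876.6 kN·m/m
FS = M_R / M_D = 8837.3 / 3876.6 = 2.280

FS = 2.28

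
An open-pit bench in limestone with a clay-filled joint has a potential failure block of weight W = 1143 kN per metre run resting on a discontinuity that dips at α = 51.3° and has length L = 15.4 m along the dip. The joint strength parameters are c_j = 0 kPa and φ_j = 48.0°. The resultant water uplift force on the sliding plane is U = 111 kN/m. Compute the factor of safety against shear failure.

Resolving the block weight along and normal to the plane and applying the Mohr–Coulomb strength on the joint:
N' = W cosα − U = 1143·cos51.3° − 111 = 603.7 kN/m
Driving force T = W sinα = 1143·sin51.3° = 892.0 kN/m
Resisting force R = c_j·L + N'·tanφ_j = 0·15.4 + 603.7·tan48.0° = 0.0 + 670.4 = 670.4 kN/m
FS = R / T = 670.4 / 892.0 = 0.752

FS = 0.75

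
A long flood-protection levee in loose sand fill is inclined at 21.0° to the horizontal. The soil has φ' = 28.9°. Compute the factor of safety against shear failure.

For a dry cohesionless infinite slope the factor of safety is FS = tanφ' / tanβ.
FS = tan28.9° / tan21.0° = 0.5520 / 0.3839 = 1.438

FS = 1.44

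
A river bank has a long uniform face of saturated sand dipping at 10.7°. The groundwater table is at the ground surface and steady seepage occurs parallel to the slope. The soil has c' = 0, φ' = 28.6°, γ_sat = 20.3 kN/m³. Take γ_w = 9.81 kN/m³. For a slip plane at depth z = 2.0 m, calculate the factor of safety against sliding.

FS = 1.49

With seepage parallel to the slope and the water table at the surface, the effective normal stress on the slip plane uses the buoyant unit weight γ' = γ_sat − γ_w while the driving shear stress uses γ_sat:
FS = [c' + γ' z cos²β tanφ'] / [γ_sat z sinβ cosβ]
(For c' = 0 this reduces to FS = (γ'/γ_sat)·tanφ'/tanβ.)
γ' = 20.3 − 9.81 = 10.49 kN/m³
Numerator = 0.0 + 10.49·2.0·cos²10.7°·tan28.6° = 0.0 + 10.49·2.0·0.9655·0.5452 = 11.044 kPa
Denominator = 20.3·2.0·sin10.7°·cos10.7° = 20.3·2.0·0.1857·0.9826 = 7.407 kPa
FS = 11.044 / 7.407 = 1.491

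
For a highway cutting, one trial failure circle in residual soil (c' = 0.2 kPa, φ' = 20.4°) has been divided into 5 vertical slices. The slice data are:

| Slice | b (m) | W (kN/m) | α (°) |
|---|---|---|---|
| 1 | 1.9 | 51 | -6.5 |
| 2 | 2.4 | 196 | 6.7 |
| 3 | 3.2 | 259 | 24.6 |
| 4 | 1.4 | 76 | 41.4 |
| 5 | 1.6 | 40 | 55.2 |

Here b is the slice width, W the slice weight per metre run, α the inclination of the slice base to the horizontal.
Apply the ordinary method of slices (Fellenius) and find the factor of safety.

FS = 1.01

Ordinary method of slices: FS = Σ[c'·Δl_i + (W_i cosα_i)·tanφ'] / Σ W_i sinα_i, with Δl_i = b_i / cosα_i.
Slice 1: Δl = 1.9/cos(-6.5°) = 1.912 m; N'_1 = 51·cos(-6.5°) = 50.7; c'Δl = 0.38; W sinα = -5.8
Slice 2: Δl = 2.4/cos6.7° = 2.417 m; N'_2 = 196·cos6.7° = 194.7; c'Δl = 0.48; W sinα = 22.9
Slice 3: Δl = 3.2/cos24.6° = 3.519 m; N'_3 = 259·cos24.6° = 235.5; c'Δl = 0.70; W sinα = 107.8
Slice 4: Δl = 1.4/cos41.4° = 1.866 m; N'_4 = 76·cos41.4° = 57.0; c'Δl = 0.37; W sinα = 50.3
Slice 5: Δl = 1.6/cos55.2° = 2.804 m; N'_5 = 40·cos55.2° = 22.8; c'Δl = 0.56; W sinα = 32.8
Σc'Δl = 2.5 kN/m; ΣN' = 560.7 kN/m; ΣW sinα = 208.0 kN/m
Resisting = 2.5 + 560.7·tan20.4° = 2.5 + 208.5 = 211.0 kN/m
FS = 211.0 / 208.0 = 1.014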